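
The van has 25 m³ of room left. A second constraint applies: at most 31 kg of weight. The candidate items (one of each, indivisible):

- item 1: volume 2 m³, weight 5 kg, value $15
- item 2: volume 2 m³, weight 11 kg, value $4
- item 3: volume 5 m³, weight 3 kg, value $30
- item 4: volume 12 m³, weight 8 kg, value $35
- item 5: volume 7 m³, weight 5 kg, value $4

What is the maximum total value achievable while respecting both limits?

$84

Feasible sets respecting both limits:
- item 1+item 2+item 3+item 4: volume 21, weight 27, value 84
- item 1+item 3+item 4: volume 19, weight 16, value 80
- item 2+item 3+item 4: volume 19, weight 22, value 69
- item 3+item 4+item 5: volume 24, weight 16, value 69
Best: $84.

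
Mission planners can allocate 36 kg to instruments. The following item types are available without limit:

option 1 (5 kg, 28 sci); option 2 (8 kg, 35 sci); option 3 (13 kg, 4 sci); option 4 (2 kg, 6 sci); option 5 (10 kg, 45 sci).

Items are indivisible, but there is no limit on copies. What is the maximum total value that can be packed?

196 sci

Best value-per-unit is option 1 at 28/5, and filling with it alone uses mass 7×5=35. No mix of the others beats 7×28 = 196.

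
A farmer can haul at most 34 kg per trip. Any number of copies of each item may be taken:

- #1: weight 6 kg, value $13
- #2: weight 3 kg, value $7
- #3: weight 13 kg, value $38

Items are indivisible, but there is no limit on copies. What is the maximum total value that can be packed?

Best value-per-unit is #3 at 38/13; filling with it alone gives 2×38 = 76.
Optimal mix: 2×#2 + 2×#3 → weight 32, value 90.

$90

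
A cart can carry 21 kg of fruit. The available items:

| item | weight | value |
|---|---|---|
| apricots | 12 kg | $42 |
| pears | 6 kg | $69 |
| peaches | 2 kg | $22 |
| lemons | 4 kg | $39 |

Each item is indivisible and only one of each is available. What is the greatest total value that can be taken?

$133

Check high-value combinations within 21 kg:
- apricots+pears+peaches: weight 12+6+2=20, value 42+69+22=133
- pears+peaches+lemons: weight 6+2+4=12, value 69+22+39=130
- apricots+pears: weight 12+6=18, value 42+69=111
- pears+lemons: weight 6+4=10, value 69+39=108
- apricots+peaches+lemons: weight 12+2+4=18, value 42+22+39=103
Best: $133.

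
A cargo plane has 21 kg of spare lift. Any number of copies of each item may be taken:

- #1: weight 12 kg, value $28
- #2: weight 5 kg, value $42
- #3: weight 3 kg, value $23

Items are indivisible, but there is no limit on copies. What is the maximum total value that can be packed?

$172

Best value-per-unit is #2 at 42/5; filling with it alone gives 4×42 = 168.
Optimal mix: 3×#2 + 2×#3 → weight 21, value 172.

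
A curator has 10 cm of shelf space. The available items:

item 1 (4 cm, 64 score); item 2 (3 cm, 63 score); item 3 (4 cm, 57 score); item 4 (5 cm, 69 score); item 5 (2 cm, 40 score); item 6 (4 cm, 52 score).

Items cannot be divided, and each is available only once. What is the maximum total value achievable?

172 score

Check high-value combinations within 10 cm:
- item 2+item 4+item 5: length 3+5+2=10, value 63+69+40=172
- item 1+item 2+item 5: length 4+3+2=9, value 64+63+40=167
- item 1+item 3+item 5: length 4+4+2=10, value 64+57+40=161
- item 2+item 3+item 5: length 3+4+2=9, value 63+57+40=160
- item 1+item 5+item 6: length 4+2+4=10, value 64+40+52=156
Best: 172 score.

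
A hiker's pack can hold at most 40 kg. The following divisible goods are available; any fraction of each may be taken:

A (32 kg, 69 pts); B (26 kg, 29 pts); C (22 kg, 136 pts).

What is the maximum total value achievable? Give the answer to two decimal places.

174.81

Take in order of value per unit:
- C (136/22 per unit): all 22 → value 136, running total 136.00
- A (69/32 per unit): 18 of 32 → value 18×69/32 = 38.8125, running total 174.81
Total 174.81.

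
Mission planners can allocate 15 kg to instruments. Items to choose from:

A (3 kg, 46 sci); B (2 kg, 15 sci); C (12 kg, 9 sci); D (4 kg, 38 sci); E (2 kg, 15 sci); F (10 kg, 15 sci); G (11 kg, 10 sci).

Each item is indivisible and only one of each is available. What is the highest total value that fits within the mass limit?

114 sci

This is a 0/1 knapsack; check combinations near the capacity.
- A+B+D+E: mass 3+2+4+2=11, value 46+15+38+15=114
- A+B+D: mass 3+2+4=9, value 46+15+38=99
- A+D+E: mass 3+4+2=9, value 46+38+15=99
Best: 114 sci.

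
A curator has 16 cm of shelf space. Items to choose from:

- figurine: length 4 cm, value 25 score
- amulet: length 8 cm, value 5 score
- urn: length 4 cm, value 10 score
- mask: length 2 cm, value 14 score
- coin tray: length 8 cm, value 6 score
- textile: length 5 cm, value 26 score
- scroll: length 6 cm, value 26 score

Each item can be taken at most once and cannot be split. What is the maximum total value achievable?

Check high-value combinations within 16 cm:
- figurine+textile+scroll: length 4+5+6=15, value 25+26+26=77
- figurine+urn+mask+textile: length 4+4+2+5=15, value 25+10+14+26=75
- figurine+urn+mask+scroll: length 4+4+2+6=16, value 25+10+14+26=75
- mask+textile+scroll: length 2+5+6=13, value 14+26+26=66
Best: 77 score.

77 score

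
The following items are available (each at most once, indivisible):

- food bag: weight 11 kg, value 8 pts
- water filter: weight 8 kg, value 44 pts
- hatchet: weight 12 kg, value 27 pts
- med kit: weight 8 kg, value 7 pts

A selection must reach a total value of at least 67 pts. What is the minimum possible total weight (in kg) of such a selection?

Subsets with value ≥ 67, sorted by total weight:
- water filter+hatchet: weight 20, value 71
- water filter+hatchet+med kit: weight 28, value 78
Minimum weight: 20 kg.

20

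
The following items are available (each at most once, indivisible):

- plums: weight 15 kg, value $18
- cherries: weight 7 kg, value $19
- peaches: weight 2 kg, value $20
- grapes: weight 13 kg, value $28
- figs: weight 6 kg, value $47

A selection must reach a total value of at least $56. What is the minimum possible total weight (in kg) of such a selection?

8

Subsets with value ≥ 56, sorted by total weight:
- peaches+figs: weight 8, value 67
- cherries+figs: weight 13, value 66
Minimum weight: 8 kg.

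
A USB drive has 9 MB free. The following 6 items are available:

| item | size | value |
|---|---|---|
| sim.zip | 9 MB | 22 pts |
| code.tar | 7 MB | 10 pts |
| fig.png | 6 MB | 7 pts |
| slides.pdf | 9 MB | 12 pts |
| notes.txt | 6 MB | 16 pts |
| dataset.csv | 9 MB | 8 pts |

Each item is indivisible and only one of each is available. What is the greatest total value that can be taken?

22 pts

This is a 0/1 knapsack; check combinations near the capacity.
- sim.zip: size 9, value 22
- notes.txt: size 6, value 16
- slides.pdf: size 9, value 12
- code.tar: size 7, value 10
Best: 22 pts.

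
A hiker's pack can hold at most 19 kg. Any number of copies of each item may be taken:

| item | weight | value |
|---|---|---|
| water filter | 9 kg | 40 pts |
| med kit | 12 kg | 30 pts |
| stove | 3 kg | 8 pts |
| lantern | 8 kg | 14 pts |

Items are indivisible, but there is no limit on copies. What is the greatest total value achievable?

80 pts

Best value-per-unit is water filter at 40/9, and filling with it alone uses weight 2×9=18. No mix of the others beats 2×40 = 80.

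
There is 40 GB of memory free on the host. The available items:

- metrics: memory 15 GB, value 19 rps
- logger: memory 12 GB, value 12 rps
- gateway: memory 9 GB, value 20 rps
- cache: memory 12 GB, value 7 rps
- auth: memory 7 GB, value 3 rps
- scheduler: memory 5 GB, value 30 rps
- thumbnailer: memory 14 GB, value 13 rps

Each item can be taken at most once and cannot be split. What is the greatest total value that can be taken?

75 rps

Check high-value combinations within 40 GB:
- logger+gateway+scheduler+thumbnailer: memory 12+9+5+14=40, value 12+20+30+13=75
- metrics+gateway+auth+scheduler: memory 15+9+7+5=36, value 19+20+3+30=72
- gateway+cache+scheduler+thumbnailer: memory 9+12+5+14=40, value 20+7+30+13=70
- metrics+gateway+scheduler: memory 15+9+5=29, value 19+20+30=69
Best: 75 rps.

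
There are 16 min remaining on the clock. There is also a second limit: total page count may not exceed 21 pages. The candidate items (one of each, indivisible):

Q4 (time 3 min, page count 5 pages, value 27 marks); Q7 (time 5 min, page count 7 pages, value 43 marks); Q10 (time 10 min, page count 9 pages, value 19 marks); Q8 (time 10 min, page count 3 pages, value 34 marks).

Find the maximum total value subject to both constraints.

Feasible sets respecting both limits:
- Q7+Q8: time 15, page count 10, value 77
- Q4+Q7: time 8, page count 12, value 70
- Q7+Q10: time 15, page count 16, value 62
Best: 77 marks.

77 marks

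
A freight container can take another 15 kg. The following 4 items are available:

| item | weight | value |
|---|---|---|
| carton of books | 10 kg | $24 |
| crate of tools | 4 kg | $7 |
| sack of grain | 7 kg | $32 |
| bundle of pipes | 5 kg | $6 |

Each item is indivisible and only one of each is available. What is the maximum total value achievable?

Check high-value combinations within 15 kg:
- crate of tools+sack of grain: weight 4+7=11, value 7+32=39
- sack of grain+bundle of pipes: weight 7+5=12, value 32+6=38
- sack of grain: weight 7, value 32
- carton of books+crate of tools: weight 10+4=14, value 24+7=31
Best: $39.

$39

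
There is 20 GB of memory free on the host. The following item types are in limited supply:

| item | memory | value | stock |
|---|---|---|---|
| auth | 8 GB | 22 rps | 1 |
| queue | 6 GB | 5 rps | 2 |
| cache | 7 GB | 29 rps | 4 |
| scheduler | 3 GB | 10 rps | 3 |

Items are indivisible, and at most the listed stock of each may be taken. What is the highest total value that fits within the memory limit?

78 rps

Best selections within memory 20 and stock limits:
- 2×cache + 2×scheduler: memory 20, value 78
- 2×cache + 1×scheduler: memory 17, value 68
- 1×queue + 2×cache: memory 20, value 63
Best: 78 rps.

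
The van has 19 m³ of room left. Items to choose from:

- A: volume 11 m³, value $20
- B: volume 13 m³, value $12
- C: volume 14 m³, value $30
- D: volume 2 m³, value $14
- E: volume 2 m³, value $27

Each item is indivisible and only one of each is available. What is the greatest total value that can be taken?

Check high-value combinations within 19 m³:
- C+D+E: volume 14+2+2=18, value 30+14+27=71
- A+D+E: volume 11+2+2=15, value 20+14+27=61
- C+E: volume 14+2=16, value 30+27=57
Best: $71.

$71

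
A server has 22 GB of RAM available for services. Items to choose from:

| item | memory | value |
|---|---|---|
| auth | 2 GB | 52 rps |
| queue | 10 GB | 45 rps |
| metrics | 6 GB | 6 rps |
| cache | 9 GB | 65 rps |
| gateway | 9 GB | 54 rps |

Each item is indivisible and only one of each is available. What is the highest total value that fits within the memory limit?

Check high-value combinations within 22 GB:
- auth+cache+gateway: memory 2+9+9=20, value 52+65+54=171
- auth+queue+cache: memory 2+10+9=21, value 52+45+65=162
- auth+queue+gateway: memory 2+10+9=21, value 52+45+54=151
- auth+metrics+cache: memory 2+6+9=17, value 52+6+65=123
- cache+gateway: memory 9+9=18, value 65+54=119
Best: 171 rps.

171 rps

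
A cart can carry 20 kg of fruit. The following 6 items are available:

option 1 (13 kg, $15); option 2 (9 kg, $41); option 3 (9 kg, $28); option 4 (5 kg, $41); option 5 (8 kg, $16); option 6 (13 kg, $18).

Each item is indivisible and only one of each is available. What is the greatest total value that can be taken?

Check high-value combinations within 20 kg:
- option 2+option 4: weight 9+5=14, value 41+41=82
- option 3+option 4: weight 9+5=14, value 28+41=69
- option 2+option 3: weight 9+9=18, value 41+28=69
- option 4+option 6: weight 5+13=18, value 41+18=59
Best: $82.

$82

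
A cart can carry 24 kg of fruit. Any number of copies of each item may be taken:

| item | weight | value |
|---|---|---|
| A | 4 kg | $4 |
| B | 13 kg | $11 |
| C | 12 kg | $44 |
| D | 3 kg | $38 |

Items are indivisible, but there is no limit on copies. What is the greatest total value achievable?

Best value-per-unit is D at 38/3, and filling with it alone uses weight 8×3=24. No mix of the others beats 8×38 = 304.

$304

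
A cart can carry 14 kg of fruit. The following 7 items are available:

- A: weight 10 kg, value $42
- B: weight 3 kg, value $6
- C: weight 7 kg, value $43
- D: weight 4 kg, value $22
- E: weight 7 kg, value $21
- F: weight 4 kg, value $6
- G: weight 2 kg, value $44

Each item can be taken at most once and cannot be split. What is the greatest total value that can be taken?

$109

Check high-value combinations within 14 kg:
- C+D+G: weight 7+4+2=13, value 43+22+44=109
- B+C+G: weight 3+7+2=12, value 6+43+44=93
- C+F+G: weight 7+4+2=13, value 43+6+44=93
- C+G: weight 7+2=9, value 43+44=87
Best: $109.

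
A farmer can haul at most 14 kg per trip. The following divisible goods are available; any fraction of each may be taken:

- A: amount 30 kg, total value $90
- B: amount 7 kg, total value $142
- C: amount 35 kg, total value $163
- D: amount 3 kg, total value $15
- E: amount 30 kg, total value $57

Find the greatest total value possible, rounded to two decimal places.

175.63

Take in order of value per unit:
- B (142/7 per unit): all 7 → value 142, running total 142.00
- D (15/3 per unit): all 3 → value 15, running total 157.00
- C (163/35 per unit): 4 of 35 → value 4×163/35 = 18.6286, running total 175.63
Total 175.63.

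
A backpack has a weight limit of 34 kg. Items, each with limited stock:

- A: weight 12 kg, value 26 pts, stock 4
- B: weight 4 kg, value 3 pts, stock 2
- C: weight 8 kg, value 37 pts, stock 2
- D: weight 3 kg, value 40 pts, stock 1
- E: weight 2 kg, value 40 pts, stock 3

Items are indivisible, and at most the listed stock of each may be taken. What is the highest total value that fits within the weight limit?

Best selections within weight 34 and stock limits:
- 2×B + 2×C + 1×D + 3×E: weight 33, value 240
- 1×B + 2×C + 1×D + 3×E: weight 29, value 237
- 2×C + 1×D + 3×E: weight 25, value 234
- 1×A + 1×B + 1×C + 1×D + 3×E: weight 33, value 226
Best: 240 pts.

240 pts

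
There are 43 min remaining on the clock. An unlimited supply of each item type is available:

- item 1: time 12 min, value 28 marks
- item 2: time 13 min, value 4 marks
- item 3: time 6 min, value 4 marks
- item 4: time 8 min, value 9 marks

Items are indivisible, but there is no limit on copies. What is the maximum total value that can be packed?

Best value-per-unit is item 1 at 28/12; filling with it alone gives 3×28 = 84.
Optimal mix: 3×item 1 + 1×item 3 → time 42, value 88.

88 marks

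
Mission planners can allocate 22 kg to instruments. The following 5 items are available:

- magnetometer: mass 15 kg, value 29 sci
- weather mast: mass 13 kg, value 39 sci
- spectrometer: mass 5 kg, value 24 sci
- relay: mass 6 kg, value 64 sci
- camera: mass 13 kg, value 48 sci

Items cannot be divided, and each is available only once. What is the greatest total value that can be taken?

112 sci

This is a 0/1 knapsack; check combinations near the capacity.
- relay+camera: mass 6+13=19, value 64+48=112
- weather mast+relay: mass 13+6=19, value 39+64=103
- magnetometer+relay: mass 15+6=21, value 29+64=93
Best: 112 sci.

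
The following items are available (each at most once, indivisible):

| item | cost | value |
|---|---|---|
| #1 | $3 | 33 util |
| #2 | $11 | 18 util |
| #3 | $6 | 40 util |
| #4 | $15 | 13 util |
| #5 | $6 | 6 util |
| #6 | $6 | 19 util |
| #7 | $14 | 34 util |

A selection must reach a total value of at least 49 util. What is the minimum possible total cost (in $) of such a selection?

Subsets with value ≥ 49, sorted by total cost:
- #1+#3: cost 9, value 73
- #1+#6: cost 9, value 52
- #3+#6: cost 12, value 59
- #1+#2: cost 14, value 51
Minimum cost: 9 $.

9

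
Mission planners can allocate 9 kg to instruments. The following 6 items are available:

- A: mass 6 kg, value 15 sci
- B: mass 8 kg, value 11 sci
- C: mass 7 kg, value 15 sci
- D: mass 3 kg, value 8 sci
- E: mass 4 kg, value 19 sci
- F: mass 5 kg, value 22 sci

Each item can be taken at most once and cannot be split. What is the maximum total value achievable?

41 sci

Check high-value combinations within 9 kg:
- E+F: mass 4+5=9, value 19+22=41
- D+F: mass 3+5=8, value 8+22=30
- D+E: mass 3+4=7, value 8+19=27
Best: 41 sci.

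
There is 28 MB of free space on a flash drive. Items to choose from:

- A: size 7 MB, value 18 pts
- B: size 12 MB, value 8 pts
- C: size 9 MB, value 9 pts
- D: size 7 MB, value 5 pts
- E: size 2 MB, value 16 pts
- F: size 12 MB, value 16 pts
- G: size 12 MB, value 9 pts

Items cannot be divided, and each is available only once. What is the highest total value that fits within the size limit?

This is a 0/1 knapsack; check combinations near the capacity.
- A+D+E+F: size 7+7+2+12=28, value 18+5+16+16=55
- A+E+F: size 7+2+12=21, value 18+16+16=50
- A+C+D+E: size 7+9+7+2=25, value 18+9+5+16=48
- A+D+E+G: size 7+7+2+12=28, value 18+5+16+9=48
- A+B+D+E: size 7+12+7+2=28, value 18+8+5+16=47
Best: 55 pts.

55 pts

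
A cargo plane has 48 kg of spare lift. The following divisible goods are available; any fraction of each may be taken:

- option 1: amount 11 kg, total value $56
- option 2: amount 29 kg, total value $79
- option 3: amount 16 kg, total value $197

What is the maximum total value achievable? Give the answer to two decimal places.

Take in order of value per unit:
- option 3 (197/16 per unit): all 16 → value 197, running total 197.00
- option 1 (56/11 per unit): all 11 → value 56, running total 253.00
- option 2 (79/29 per unit): 21 of 29 → value 21×79/29 = 57.2069, running total 310.21
Total 310.21.

310.21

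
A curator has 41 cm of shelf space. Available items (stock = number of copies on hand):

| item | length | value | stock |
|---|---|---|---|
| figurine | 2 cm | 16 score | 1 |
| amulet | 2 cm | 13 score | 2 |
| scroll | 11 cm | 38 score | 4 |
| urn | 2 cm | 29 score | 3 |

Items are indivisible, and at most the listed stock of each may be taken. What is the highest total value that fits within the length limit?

Best selections within length 41 and stock limits:
- 1×figurine + 3×scroll + 3×urn: length 41, value 217
- 1×amulet + 3×scroll + 3×urn: length 41, value 214
Best: 217 score.

217 score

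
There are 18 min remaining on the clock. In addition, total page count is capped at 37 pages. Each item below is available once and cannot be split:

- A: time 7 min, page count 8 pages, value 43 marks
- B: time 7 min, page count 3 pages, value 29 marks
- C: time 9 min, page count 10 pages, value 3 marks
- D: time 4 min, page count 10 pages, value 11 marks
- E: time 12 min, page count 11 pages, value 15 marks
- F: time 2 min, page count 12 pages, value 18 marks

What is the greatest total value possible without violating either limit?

Feasible sets respecting both limits:
- A+B+F: time 16, page count 23, value 90
- A+B+D: time 18, page count 21, value 83
- A+B: time 14, page count 11, value 72
Best: 90 marks.

90 marks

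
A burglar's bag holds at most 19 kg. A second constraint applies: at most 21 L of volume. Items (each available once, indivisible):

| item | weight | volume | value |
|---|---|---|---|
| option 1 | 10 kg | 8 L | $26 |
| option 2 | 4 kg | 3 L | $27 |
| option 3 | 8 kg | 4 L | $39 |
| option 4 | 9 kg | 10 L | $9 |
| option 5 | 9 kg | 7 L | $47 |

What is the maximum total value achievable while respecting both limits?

$86

Feasible sets respecting both limits:
- option 3+option 5: weight 17, volume 11, value 86
- option 2+option 5: weight 13, volume 10, value 74
- option 1+option 5: weight 19, volume 15, value 73
- option 2+option 3: weight 12, volume 7, value 66
Best: $86.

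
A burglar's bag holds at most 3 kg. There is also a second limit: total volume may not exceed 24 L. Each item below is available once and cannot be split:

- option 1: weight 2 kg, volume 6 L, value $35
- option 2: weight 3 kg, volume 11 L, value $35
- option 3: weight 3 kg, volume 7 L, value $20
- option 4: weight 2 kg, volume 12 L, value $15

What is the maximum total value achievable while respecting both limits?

$35

Feasible sets respecting both limits:
- option 1: weight 2, volume 6, value 35
- option 2: weight 3, volume 11, value 35
- option 3: weight 3, volume 7, value 20
Best: $35.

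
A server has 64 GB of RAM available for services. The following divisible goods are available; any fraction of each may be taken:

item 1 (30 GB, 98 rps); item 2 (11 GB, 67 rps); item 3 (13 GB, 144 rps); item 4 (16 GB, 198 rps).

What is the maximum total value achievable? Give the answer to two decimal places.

487.40

Take in order of value per unit:
- item 4 (198/16 per unit): all 16 → value 198, running total 198.00
- item 3 (144/13 per unit): all 13 → value 144, running total 342.00
- item 2 (67/11 per unit): all 11 → value 67, running total 409.00
- item 1 (98/30 per unit): 24 of 30 → value 24×98/30 = 78.4000, running total 487.40
Total 487.40.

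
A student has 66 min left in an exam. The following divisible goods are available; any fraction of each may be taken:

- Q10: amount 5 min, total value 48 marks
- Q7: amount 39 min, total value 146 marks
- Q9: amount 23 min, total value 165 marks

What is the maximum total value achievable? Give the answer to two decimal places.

Take in order of value per unit:
- Q10 (48/5 per unit): all 5 → value 48, running total 48.00
- Q9 (165/23 per unit): all 23 → value 165, running total 213.00
- Q7 (146/39 per unit): 38 of 39 → value 38×146/39 = 142.2564, running total 355.26
Total 355.26.

355.26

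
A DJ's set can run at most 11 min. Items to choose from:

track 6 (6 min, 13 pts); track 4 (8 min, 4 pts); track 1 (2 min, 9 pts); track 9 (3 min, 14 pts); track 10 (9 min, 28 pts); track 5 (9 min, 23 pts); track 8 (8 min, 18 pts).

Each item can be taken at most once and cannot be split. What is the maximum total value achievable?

37 pts

This is a 0/1 knapsack; check combinations near the capacity.
- track 1+track 10: duration 2+9=11, value 9+28=37
- track 6+track 1+track 9: duration 6+2+3=11, value 13+9+14=36
- track 1+track 5: duration 2+9=11, value 9+23=32
- track 9+track 8: duration 3+8=11, value 14+18=32
Best: 37 pts.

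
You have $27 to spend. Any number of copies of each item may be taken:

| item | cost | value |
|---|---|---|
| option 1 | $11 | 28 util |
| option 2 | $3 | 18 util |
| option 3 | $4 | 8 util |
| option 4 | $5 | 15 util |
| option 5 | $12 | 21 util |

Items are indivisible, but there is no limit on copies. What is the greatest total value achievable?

162 util

Best value-per-unit is option 2 at 18/3, and filling with it alone uses cost 9×3=27. No mix of the others beats 9×18 = 162.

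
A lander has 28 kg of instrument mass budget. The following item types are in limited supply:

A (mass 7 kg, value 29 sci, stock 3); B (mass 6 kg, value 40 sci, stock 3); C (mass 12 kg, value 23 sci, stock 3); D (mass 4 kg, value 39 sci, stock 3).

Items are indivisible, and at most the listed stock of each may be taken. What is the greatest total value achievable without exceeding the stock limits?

Top feasible selections:
- 3×B + 2×D: mass 26, value 198
- 2×B + 3×D: mass 24, value 197
- 1×A + 2×B + 2×D: mass 27, value 187
Best: 198 sci.

198 sci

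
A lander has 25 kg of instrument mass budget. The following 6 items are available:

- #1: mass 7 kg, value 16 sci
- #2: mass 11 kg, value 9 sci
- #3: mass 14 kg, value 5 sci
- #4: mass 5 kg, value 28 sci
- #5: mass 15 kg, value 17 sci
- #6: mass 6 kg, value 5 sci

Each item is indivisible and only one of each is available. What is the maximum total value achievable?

53 sci

Check high-value combinations within 25 kg:
- #1+#2+#4: mass 7+11+5=23, value 16+9+28=53
- #1+#4+#6: mass 7+5+6=18, value 16+28+5=49
- #4+#5: mass 5+15=20, value 28+17=45
Best: 53 sci.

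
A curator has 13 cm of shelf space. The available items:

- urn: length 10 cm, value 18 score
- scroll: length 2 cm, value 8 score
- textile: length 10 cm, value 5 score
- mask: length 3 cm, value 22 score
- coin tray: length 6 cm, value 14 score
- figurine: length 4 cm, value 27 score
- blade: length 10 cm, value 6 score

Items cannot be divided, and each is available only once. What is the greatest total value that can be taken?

63 score

Check high-value combinations within 13 cm:
- mask+coin tray+figurine: length 3+6+4=13, value 22+14+27=63
- scroll+mask+figurine: length 2+3+4=9, value 8+22+27=57
- mask+figurine: length 3+4=7, value 22+27=49
- scroll+coin tray+figurine: length 2+6+4=12, value 8+14+27=49
Best: 63 score.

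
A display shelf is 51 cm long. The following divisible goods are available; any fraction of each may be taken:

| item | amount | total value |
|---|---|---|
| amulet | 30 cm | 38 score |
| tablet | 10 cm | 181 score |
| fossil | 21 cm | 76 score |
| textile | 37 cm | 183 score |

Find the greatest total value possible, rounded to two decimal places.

Take in order of value per unit:
- tablet (181/10 per unit): all 10 → value 181, running total 181.00
- textile (183/37 per unit): all 37 → value 183, running total 364.00
- fossil (76/21 per unit): 4 of 21 → value 4×76/21 = 14.4762, running total 378.48
Total 378.48.

378.48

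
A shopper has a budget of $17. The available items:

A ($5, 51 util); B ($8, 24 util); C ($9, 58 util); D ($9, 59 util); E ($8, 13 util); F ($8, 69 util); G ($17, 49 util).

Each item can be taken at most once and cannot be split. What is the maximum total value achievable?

Check high-value combinations within $17:
- D+F: cost 9+8=17, value 59+69=128
- C+F: cost 9+8=17, value 58+69=127
- A+F: cost 5+8=13, value 51+69=120
- A+D: cost 5+9=14, value 51+59=110
- A+C: cost 5+9=14, value 51+58=109
Best: 128 util.

128 util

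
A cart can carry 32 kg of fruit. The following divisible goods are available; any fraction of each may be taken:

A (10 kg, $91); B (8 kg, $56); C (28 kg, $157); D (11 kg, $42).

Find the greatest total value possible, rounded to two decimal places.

225.50

Take in order of value per unit:
- A (91/10 per unit): all 10 → value 91, running total 91.00
- B (56/8 per unit): all 8 → value 56, running total 147.00
- C (157/28 per unit): 14 of 28 → value 14×157/28 = 78.5000, running total 225.50
Total 225.50.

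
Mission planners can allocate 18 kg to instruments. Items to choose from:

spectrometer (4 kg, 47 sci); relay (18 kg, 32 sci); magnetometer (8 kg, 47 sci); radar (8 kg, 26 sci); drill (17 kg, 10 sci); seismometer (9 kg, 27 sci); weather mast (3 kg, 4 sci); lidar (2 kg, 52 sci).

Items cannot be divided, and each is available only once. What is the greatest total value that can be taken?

150 sci

This is a 0/1 knapsack; check combinations near the capacity.
- spectrometer+magnetometer+weather mast+lidar: mass 4+8+3+2=17, value 47+47+4+52=150
- spectrometer+magnetometer+lidar: mass 4+8+2=14, value 47+47+52=146
- spectrometer+seismometer+weather mast+lidar: mass 4+9+3+2=18, value 47+27+4+52=130
Best: 150 sci.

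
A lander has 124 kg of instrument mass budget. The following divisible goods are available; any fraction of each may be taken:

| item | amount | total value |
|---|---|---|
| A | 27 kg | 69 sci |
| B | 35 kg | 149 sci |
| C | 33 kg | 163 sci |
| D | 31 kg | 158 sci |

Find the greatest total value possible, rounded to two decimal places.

533.89

Take in order of value per unit:
- D (158/31 per unit): all 31 → value 158, running total 158.00
- C (163/33 per unit): all 33 → value 163, running total 321.00
- B (149/35 per unit): all 35 → value 149, running total 470.00
- A (69/27 per unit): 25 of 27 → value 25×69/27 = 63.8889, running total 533.89
Total 533.89.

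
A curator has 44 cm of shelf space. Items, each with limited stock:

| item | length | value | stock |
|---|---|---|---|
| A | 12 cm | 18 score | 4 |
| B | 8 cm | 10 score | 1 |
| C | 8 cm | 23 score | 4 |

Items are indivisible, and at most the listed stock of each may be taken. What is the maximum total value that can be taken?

110 score

Top feasible selections:
- 1×A + 4×C: length 44, value 110
- 1×B + 4×C: length 40, value 102
Best: 110 score.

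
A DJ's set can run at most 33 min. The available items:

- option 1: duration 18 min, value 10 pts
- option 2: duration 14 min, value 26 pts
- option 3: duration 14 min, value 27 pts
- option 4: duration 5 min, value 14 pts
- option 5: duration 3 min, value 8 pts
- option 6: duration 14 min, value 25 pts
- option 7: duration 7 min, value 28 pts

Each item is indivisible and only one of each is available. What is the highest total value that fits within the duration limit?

77 pts

Check high-value combinations within 33 min:
- option 3+option 4+option 5+option 7: duration 14+5+3+7=29, value 27+14+8+28=77
- option 2+option 4+option 5+option 7: duration 14+5+3+7=29, value 26+14+8+28=76
- option 4+option 5+option 6+option 7: duration 5+3+14+7=29, value 14+8+25+28=75
Best: 77 pts.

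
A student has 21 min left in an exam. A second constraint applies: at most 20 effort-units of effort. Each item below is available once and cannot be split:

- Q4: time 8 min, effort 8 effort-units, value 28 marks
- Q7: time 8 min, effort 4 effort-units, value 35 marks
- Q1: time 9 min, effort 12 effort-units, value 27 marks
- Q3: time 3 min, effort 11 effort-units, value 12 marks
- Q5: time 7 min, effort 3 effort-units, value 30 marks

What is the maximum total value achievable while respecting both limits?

77 marks

Feasible sets respecting both limits:
- Q7+Q3+Q5: time 18, effort 18, value 77
- Q7+Q5: time 15, effort 7, value 65
- Q4+Q7: time 16, effort 12, value 63
Best: 77 marks.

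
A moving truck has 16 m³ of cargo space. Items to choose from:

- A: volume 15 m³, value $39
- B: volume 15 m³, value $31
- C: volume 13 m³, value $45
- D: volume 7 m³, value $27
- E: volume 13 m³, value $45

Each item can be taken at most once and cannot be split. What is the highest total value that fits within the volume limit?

Check high-value combinations within 16 m³:
- C: volume 13, value 45
- E: volume 13, value 45
- A: volume 15, value 39
Best: $45.

$45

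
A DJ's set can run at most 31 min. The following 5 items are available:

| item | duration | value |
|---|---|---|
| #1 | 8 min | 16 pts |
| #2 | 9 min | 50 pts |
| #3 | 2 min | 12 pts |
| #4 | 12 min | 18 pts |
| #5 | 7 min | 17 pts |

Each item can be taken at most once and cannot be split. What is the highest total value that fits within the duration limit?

97 pts

Check high-value combinations within 31 min:
- #2+#3+#4+#5: duration 9+2+12+7=30, value 50+12+18+17=97
- #1+#2+#3+#4: duration 8+9+2+12=31, value 16+50+12+18=96
- #1+#2+#3+#5: duration 8+9+2+7=26, value 16+50+12+17=95
Best: 97 pts.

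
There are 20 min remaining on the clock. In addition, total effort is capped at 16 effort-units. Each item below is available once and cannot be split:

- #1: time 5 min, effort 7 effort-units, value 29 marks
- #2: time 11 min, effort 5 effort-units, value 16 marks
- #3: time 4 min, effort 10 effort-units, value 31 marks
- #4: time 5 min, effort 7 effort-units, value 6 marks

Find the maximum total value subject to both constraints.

Feasible sets respecting both limits:
- #2+#3: time 15, effort 15, value 47
- #1+#2: time 16, effort 12, value 45
- #1+#4: time 10, effort 14, value 35
- #3: time 4, effort 10, value 31
Best: 47 marks.

47 marks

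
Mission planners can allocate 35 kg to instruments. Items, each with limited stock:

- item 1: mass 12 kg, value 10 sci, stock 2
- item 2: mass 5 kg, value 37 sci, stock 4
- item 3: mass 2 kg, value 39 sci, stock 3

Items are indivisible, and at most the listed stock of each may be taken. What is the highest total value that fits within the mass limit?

265 sci

Top feasible selections:
- 4×item 2 + 3×item 3: mass 26, value 265
- 1×item 1 + 3×item 2 + 3×item 3: mass 33, value 238
- 3×item 2 + 3×item 3: mass 21, value 228
- 4×item 2 + 2×item 3: mass 24, value 226
Best: 265 sci.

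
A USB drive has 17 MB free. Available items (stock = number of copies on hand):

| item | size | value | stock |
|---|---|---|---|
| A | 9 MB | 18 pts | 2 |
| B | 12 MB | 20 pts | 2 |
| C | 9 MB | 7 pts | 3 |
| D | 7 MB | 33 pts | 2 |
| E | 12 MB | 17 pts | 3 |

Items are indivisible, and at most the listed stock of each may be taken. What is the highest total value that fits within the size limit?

Top feasible selections:
- 2×D: size 14, value 66
- 1×A + 1×D: size 16, value 51
Best: 66 pts.

66 pts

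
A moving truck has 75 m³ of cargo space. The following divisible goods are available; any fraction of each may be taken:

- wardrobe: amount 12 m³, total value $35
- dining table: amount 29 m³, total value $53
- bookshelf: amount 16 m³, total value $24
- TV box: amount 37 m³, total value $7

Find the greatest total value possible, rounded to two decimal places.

Take in order of value per unit:
- wardrobe (35/12 per unit): all 12 → value 35, running total 35.00
- dining table (53/29 per unit): all 29 → value 53, running total 88.00
- bookshelf (24/16 per unit): all 16 → value 24, running total 112.00
- TV box (7/37 per unit): 18 of 37 → value 18×7/37 = 3.4054, running total 115.41
Total 115.41.

115.41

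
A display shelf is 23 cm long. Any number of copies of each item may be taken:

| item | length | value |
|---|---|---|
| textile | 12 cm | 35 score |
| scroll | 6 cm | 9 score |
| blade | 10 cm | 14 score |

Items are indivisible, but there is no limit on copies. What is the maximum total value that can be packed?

49 score

Best value-per-unit is textile at 35/12; filling with it alone gives 1×35 = 35.
Optimal mix: 1×textile + 1×blade → length 22, value 49.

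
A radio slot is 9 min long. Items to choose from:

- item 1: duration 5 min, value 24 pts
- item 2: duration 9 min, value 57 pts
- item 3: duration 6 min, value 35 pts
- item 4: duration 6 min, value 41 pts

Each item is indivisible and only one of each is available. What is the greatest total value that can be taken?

57 pts

Check high-value combinations within 9 min:
- item 2: duration 9, value 57
- item 4: duration 6, value 41
- item 3: duration 6, value 35
Best: 57 pts.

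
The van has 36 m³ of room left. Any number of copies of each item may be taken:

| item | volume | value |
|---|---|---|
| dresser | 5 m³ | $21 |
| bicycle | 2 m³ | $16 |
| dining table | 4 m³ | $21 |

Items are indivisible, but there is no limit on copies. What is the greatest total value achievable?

Best value-per-unit is bicycle at 16/2, and filling with it alone uses volume 18×2=36. No mix of the others beats 18×16 = 288.

$288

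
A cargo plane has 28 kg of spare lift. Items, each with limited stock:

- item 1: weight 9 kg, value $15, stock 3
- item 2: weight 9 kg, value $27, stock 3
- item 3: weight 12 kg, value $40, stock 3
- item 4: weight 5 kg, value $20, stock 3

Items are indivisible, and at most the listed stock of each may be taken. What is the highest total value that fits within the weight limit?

$100

Best selections within weight 28 and stock limits:
- 1×item 3 + 3×item 4: weight 27, value 100
- 2×item 2 + 2×item 4: weight 28, value 94
Best: $100.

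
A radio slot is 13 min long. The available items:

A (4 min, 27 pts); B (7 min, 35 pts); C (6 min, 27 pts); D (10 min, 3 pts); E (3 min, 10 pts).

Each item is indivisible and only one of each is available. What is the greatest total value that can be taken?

Check high-value combinations within 13 min:
- A+C+E: duration 4+6+3=13, value 27+27+10=64
- A+B: duration 4+7=11, value 27+35=62
- B+C: duration 7+6=13, value 35+27=62
Best: 64 pts.

64 pts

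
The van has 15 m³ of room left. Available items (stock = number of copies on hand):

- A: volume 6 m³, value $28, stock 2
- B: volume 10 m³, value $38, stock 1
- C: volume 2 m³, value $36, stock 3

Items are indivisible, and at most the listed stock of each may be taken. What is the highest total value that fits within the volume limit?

Top feasible selections:
- 1×A + 3×C: volume 12, value 136
- 1×B + 2×C: volume 14, value 110
- 3×C: volume 6, value 108
- 1×A + 2×C: volume 10, value 100
Best: $136.

$136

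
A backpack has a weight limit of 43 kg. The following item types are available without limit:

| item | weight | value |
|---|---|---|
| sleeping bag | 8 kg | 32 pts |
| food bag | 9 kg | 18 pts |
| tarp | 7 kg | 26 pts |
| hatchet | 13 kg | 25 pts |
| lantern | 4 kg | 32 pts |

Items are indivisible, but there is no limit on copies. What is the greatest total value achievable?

Best value-per-unit is lantern at 32/4, and filling with it alone uses weight 10×4=40. No mix of the others beats 10×32 = 320.

320 pts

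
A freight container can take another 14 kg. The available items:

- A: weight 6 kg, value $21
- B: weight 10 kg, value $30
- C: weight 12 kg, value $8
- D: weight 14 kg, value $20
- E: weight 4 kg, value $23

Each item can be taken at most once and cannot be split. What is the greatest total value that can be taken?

This is a 0/1 knapsack; check combinations near the capacity.
- B+E: weight 10+4=14, value 30+23=53
- A+E: weight 6+4=10, value 21+23=44
- B: weight 10, value 30
- E: weight 4, value 23
- A: weight 6, value 21
Best: $53.

$53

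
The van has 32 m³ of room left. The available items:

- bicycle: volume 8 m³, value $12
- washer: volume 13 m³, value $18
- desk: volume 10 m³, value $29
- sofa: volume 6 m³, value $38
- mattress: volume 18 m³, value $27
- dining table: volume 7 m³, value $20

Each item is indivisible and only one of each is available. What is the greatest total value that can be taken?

$99

Check high-value combinations within 32 m³:
- bicycle+desk+sofa+dining table: volume 8+10+6+7=31, value 12+29+38+20=99
- desk+sofa+dining table: volume 10+6+7=23, value 29+38+20=87
- washer+desk+sofa: volume 13+10+6=29, value 18+29+38=85
- sofa+mattress+dining table: volume 6+18+7=31, value 38+27+20=85
- bicycle+desk+sofa: volume 8+10+6=24, value 12+29+38=79
Best: $99.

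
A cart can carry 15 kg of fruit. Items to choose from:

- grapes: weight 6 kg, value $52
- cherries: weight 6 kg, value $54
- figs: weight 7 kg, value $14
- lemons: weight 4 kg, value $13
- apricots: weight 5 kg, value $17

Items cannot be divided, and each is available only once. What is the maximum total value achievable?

$106

Check high-value combinations within 15 kg:
- grapes+cherries: weight 6+6=12, value 52+54=106
- cherries+lemons+apricots: weight 6+4+5=15, value 54+13+17=84
- grapes+lemons+apricots: weight 6+4+5=15, value 52+13+17=82
- cherries+apricots: weight 6+5=11, value 54+17=71
Best: $106.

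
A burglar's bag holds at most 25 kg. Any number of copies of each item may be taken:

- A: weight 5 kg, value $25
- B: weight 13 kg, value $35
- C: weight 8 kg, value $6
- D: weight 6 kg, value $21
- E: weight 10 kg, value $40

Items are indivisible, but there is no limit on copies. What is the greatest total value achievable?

$125

Best value-per-unit is A at 25/5, and filling with it alone uses weight 5×5=25. No mix of the others beats 5×25 = 125.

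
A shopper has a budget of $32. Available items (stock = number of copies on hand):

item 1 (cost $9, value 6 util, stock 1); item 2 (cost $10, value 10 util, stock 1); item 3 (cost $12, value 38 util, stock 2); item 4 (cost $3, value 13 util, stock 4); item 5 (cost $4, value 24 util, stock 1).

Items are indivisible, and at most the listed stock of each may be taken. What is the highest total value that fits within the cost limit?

114 util

Top feasible selections:
- 1×item 3 + 4×item 4 + 1×item 5: cost 28, value 114
- 2×item 3 + 1×item 4 + 1×item 5: cost 31, value 113
- 2×item 3 + 2×item 4: cost 30, value 102
Best: 114 util.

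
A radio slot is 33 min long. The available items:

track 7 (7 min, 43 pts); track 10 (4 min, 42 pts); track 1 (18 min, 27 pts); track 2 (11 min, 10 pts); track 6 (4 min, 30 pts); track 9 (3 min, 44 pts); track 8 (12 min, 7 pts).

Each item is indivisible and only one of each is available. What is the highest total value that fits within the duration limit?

169 pts

This is a 0/1 knapsack; check combinations near the capacity.
- track 7+track 10+track 2+track 6+track 9: duration 7+4+11+4+3=29, value 43+42+10+30+44=169
- track 7+track 10+track 6+track 9+track 8: duration 7+4+4+3+12=30, value 43+42+30+44+7=166
- track 7+track 10+track 6+track 9: duration 7+4+4+3=18, value 43+42+30+44=159
- track 7+track 10+track 1+track 9: duration 7+4+18+3=32, value 43+42+27+44=156
- track 7+track 1+track 6+track 9: duration 7+18+4+3=32, value 43+27+30+44=144
Best: 169 pts.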